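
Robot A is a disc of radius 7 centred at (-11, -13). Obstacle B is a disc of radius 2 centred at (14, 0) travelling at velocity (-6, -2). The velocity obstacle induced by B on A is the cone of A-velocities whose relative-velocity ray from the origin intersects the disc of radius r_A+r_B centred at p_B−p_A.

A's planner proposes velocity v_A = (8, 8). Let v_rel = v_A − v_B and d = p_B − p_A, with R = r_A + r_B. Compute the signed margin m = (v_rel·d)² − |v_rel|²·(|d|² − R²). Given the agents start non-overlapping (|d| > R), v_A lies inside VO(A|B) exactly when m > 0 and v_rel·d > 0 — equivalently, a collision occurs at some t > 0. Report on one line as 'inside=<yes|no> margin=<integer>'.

d = (25, 13),  |d|² = 794;  R = 7+2 = 9,  c = 794−9² = 713
v_rel = (14, 10),  |v_rel|² = 296;  v_rel·d = (14)·(25) + (10)·(13) = 480
296·t² − 960·t + 713 = 0  ⇒  m = 480² − 296·713 = 19352
m = 19352 > 0,  v_rel·d = 480 > 0  ⇒  inside

inside=yes margin=19352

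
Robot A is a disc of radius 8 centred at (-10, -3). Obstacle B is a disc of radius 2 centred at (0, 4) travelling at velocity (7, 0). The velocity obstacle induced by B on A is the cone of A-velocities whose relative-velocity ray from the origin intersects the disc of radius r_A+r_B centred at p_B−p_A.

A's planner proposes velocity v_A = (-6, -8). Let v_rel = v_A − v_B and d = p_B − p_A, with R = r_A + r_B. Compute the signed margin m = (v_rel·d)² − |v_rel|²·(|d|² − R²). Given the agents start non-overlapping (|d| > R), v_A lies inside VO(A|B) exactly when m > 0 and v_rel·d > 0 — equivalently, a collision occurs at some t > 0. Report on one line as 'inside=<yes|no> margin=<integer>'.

d = (10, 7),  |d|² = 149;  R = 8+2 = 10,  c = 149−10² = 49
v_rel = (-13, -8),  |v_rel|² = 233;  v_rel·d = (-13)·(10) + (-8)·(7) = -186
233·t² + 372·t + 49 = 0  ⇒  m = (-186)² − 233·49 = 23179
m = 23179 > 0,  v_rel·d = -186 < 0  ⇒  outside

inside=no margin=23179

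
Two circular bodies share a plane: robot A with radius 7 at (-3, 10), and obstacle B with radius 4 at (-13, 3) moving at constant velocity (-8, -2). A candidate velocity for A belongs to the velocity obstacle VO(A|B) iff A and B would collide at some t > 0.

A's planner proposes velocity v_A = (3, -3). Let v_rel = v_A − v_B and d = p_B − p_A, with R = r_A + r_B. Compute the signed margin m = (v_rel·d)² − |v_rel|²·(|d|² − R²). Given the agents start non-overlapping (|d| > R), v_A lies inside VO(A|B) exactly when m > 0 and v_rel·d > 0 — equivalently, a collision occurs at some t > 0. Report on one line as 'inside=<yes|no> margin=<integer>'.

d = (-10, -7),  |d|² = 149;  R = 7+4 = 11,  c = 149−11² = 28
v_rel = (11, -1),  |v_rel|² = 122;  v_rel·d = (11)·(-10) + (-1)·(-7) = -103
122·t² + 206·t + 28 = 0  ⇒  m = (-103)² − 122·28 = 7193
m = 7193 > 0,  v_rel·d = -103 < 0  ⇒  outside

inside=no margin=7193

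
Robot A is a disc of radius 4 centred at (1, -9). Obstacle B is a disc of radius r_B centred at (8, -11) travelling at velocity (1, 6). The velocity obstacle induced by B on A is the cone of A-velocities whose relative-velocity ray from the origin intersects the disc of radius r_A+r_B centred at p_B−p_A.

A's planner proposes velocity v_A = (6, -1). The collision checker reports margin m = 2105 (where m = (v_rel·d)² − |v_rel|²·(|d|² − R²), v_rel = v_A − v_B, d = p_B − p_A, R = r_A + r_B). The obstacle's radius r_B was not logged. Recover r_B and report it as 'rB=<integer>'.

m = 2105
d = (7, -2);  v_rel = (5, -7),  |v_rel|² = 74
v_rel×d = (5)·(-2) − (-7)·(7) = 39
since m = R²·74 − 39²:  R² = (1521 + 2105) / 74 = 49
R = √49 = 7  ⇒  r_B = 7 − 4 = 3

rB=3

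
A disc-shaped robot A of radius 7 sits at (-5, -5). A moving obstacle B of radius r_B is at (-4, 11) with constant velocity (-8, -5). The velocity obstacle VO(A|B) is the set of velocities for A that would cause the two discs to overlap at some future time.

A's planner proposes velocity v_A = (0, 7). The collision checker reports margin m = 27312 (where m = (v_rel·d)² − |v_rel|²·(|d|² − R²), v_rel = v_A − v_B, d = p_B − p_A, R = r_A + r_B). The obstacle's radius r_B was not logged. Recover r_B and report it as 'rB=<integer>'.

m = 27312
d = (1, 16);  v_rel = (8, 12),  |v_rel|² = 208
v_rel×d = (8)·(16) − (12)·(1) = 116
since m = R²·208 − 116²:  R² = (13456 + 27312) / 208 = 196
R = √196 = 14  ⇒  r_B = 14 − 7 = 7

rB=7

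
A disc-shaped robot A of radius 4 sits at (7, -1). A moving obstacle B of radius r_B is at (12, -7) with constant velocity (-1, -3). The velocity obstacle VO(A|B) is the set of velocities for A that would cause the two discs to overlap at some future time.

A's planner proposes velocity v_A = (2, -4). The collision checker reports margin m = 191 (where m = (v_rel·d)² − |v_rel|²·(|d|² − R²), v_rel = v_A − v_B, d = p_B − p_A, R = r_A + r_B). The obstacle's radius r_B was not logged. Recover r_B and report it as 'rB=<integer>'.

m = 191
d = (5, -6);  v_rel = (3, -1),  |v_rel|² = 10
v_rel×d = (3)·(-6) − (-1)·(5) = -13
since m = R²·10 − (-13)²:  R² = (169 + 191) / 10 = 36
R = √36 = 6  ⇒  r_B = 6 − 4 = 2

rB=2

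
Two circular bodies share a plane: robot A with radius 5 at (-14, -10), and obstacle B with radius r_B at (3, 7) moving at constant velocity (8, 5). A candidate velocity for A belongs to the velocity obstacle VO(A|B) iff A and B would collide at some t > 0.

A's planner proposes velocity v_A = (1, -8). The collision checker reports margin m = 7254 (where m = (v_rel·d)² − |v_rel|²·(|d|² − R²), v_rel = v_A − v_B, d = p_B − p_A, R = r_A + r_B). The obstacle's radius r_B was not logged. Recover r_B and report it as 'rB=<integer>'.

m = 7254
d = (17, 17);  v_rel = (-7, -13),  |v_rel|² = 218
v_rel×d = (-7)·(17) − (-13)·(17) = 102
since m = R²·218 − 102²:  R² = (10404 + 7254) / 218 = 81
R = √81 = 9  ⇒  r_B = 9 − 5 = 4

rB=4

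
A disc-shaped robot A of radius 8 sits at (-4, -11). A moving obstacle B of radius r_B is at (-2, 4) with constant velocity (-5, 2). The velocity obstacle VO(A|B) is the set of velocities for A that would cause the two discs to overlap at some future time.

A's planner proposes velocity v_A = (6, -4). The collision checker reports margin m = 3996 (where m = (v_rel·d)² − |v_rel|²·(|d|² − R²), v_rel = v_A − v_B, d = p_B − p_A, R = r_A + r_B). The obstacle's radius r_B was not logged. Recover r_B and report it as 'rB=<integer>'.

m = 3996
d = (2, 15);  v_rel = (11, -6),  |v_rel|² = 157
v_rel×d = (11)·(15) − (-6)·(2) = 177
since m = R²·157 − 177²:  R² = (31329 + 3996) / 157 = 225
R = √225 = 15  ⇒  r_B = 15 − 8 = 7

rB=7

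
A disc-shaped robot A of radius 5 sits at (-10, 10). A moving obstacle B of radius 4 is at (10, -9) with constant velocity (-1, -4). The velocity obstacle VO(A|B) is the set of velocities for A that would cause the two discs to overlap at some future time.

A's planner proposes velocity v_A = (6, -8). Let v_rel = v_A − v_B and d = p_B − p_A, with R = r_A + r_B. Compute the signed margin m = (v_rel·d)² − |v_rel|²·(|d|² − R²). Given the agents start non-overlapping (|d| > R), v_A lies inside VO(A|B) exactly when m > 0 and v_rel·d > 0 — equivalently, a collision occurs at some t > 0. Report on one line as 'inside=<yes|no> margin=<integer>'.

d = (20, -19),  |d|² = 761;  R = 5+4 = 9,  c = 761−9² = 680
v_rel = (7, -4),  |v_rel|² = 65;  v_rel·d = (7)·(20) + (-4)·(-19) = 216
65·t² − 432·t + 680 = 0  ⇒  m = 216² − 65·680 = 2456
m = 2456 > 0,  v_rel·d = 216 > 0  ⇒  inside

inside=yes margin=2456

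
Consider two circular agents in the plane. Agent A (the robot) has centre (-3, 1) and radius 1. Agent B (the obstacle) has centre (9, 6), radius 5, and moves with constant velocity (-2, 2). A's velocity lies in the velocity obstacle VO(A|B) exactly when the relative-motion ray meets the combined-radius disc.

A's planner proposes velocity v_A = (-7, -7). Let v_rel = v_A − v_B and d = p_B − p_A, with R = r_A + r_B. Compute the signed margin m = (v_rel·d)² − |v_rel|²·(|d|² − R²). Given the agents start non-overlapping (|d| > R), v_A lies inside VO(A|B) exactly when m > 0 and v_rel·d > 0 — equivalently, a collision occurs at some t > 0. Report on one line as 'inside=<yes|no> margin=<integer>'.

d = (12, 5),  |d|² = 169;  R = 1+5 = 6,  c = 169−6² = 133
v_rel = (-5, -9),  |v_rel|² = 106;  v_rel·d = (-5)·(12) + (-9)·(5) = -105
106·t² + 210·t + 133 = 0  ⇒  m = (-105)² − 106·133 = -3073
m = -3073 < 0,  v_rel·d = -105 < 0  ⇒  outside

inside=no margin=-3073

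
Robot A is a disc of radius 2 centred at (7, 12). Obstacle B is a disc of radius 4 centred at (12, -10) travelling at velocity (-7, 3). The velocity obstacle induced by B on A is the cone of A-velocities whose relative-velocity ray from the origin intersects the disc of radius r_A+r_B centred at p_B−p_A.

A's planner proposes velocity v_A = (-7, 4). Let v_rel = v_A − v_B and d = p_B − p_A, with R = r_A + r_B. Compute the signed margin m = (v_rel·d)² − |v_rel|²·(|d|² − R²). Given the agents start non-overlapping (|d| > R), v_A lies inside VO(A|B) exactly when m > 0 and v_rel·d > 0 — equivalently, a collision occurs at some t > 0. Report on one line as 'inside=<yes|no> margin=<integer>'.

d = (5, -22),  |d|² = 509;  R = 2+4 = 6,  c = 509−6² = 473
v_rel = (0, 1),  |v_rel|² = 1;  v_rel·d = (0)·(5) + (1)·(-22) = -22
1·t² + 44·t + 473 = 0  ⇒  m = (-22)² − 1·473 = 11
m = 11 > 0,  v_rel·d = -22 < 0  ⇒  outside

inside=no margin=11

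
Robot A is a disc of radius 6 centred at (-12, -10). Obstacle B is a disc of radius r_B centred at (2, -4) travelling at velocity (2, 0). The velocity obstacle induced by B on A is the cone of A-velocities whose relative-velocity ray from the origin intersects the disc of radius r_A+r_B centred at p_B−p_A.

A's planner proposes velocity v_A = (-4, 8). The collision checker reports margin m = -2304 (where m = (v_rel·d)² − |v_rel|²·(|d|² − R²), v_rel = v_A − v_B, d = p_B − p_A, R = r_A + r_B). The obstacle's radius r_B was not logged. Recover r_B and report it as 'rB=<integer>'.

m = -2304
d = (14, 6);  v_rel = (-6, 8),  |v_rel|² = 100
v_rel×d = (-6)·(6) − (8)·(14) = -148
since m = R²·100 − (-148)²:  R² = (21904 + -2304) / 100 = 196
R = √196 = 14  ⇒  r_B = 14 − 6 = 8

rB=8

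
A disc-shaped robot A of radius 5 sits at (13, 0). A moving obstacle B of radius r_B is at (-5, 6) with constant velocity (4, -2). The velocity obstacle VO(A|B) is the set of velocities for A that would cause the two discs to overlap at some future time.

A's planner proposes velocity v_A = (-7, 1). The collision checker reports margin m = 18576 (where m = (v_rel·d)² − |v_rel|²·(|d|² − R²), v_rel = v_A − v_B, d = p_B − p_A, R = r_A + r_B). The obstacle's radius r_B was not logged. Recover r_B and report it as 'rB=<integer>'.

m = 18576
d = (-18, 6);  v_rel = (-11, 3),  |v_rel|² = 130
v_rel×d = (-11)·(6) − (3)·(-18) = -12
since m = R²·130 − (-12)²:  R² = (144 + 18576) / 130 = 144
R = √144 = 12  ⇒  r_B = 12 − 5 = 7

rB=7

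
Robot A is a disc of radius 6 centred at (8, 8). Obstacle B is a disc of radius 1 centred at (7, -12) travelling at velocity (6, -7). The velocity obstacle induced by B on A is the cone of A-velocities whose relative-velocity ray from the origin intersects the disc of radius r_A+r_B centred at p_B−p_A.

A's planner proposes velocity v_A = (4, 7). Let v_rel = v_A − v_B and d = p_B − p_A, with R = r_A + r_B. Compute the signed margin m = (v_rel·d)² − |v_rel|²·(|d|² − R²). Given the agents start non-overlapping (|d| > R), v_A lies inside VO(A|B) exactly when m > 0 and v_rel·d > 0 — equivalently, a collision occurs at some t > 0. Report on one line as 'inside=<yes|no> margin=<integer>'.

d = (-1, -20),  |d|² = 401;  R = 6+1 = 7,  c = 401−7² = 352
v_rel = (-2, 14),  |v_rel|² = 200;  v_rel·d = (-2)·(-1) + (14)·(-20) = -278
200·t² + 556·t + 352 = 0  ⇒  m = (-278)² − 200·352 = 6884
m = 6884 > 0,  v_rel·d = -278 < 0  ⇒  outside

inside=no margin=6884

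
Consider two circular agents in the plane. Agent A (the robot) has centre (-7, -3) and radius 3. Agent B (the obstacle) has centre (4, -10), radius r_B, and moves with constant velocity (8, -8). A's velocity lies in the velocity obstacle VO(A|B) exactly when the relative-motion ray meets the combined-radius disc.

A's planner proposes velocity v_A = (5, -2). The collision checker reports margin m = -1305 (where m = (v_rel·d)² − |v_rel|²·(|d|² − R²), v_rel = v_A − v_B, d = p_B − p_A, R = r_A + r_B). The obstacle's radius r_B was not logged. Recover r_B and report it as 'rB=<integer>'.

m = -1305
d = (11, -7);  v_rel = (-3, 6),  |v_rel|² = 45
v_rel×d = (-3)·(-7) − (6)·(11) = -45
since m = R²·45 − (-45)²:  R² = (2025 + -1305) / 45 = 16
R = √16 = 4  ⇒  r_B = 4 − 3 = 1

rB=1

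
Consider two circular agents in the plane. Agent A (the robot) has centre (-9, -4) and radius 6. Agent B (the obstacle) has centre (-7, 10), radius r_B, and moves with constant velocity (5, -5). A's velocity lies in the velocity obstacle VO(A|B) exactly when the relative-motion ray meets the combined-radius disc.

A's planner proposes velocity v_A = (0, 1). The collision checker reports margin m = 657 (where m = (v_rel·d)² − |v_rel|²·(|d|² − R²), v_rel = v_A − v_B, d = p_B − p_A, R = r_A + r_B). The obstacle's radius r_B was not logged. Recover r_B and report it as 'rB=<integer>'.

m = 657
d = (2, 14);  v_rel = (-5, 6),  |v_rel|² = 61
v_rel×d = (-5)·(14) − (6)·(2) = -82
since m = R²·61 − (-82)²:  R² = (6724 + 657) / 61 = 121
R = √121 = 11  ⇒  r_B = 11 − 6 = 5

rB=5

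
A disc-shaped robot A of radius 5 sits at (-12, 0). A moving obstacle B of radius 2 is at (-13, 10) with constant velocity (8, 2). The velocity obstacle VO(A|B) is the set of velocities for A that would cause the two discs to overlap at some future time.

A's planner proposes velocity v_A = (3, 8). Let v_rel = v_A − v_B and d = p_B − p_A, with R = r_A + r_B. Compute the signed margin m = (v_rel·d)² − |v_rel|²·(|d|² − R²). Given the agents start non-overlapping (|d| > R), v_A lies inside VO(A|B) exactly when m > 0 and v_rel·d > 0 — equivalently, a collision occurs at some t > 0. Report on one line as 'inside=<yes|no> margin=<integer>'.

d = (-1, 10),  |d|² = 101;  R = 5+2 = 7,  c = 101−7² = 52
v_rel = (-5, 6),  |v_rel|² = 61;  v_rel·d = (-5)·(-1) + (6)·(10) = 65
61·t² − 130·t + 52 = 0  ⇒  m = 65² − 61·52 = 1053
m = 1053 > 0,  v_rel·d = 65 > 0  ⇒  inside

inside=yes margin=1053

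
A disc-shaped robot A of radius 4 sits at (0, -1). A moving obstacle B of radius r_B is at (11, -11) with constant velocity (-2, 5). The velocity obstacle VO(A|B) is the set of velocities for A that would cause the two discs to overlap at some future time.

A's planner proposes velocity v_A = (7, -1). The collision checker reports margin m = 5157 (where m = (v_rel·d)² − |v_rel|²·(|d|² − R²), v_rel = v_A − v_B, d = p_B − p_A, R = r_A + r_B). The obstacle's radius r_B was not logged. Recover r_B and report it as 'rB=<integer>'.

m = 5157
d = (11, -10);  v_rel = (9, -6),  |v_rel|² = 117
v_rel×d = (9)·(-10) − (-6)·(11) = -24
since m = R²·117 − (-24)²:  R² = (576 + 5157) / 117 = 49
R = √49 = 7  ⇒  r_B = 7 − 4 = 3

rB=3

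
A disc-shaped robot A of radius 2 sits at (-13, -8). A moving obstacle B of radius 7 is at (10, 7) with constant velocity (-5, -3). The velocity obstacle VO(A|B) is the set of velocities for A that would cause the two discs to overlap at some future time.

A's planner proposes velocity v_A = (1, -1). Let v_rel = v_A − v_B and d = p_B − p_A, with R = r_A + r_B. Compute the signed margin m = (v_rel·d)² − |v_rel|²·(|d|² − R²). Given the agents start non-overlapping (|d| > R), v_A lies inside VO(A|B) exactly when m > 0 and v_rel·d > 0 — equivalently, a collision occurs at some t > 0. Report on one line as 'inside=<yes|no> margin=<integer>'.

d = (23, 15),  |d|² = 754;  R = 2+7 = 9,  c = 754−9² = 673
v_rel = (6, 2),  |v_rel|² = 40;  v_rel·d = (6)·(23) + (2)·(15) = 168
40·t² − 336·t + 673 = 0  ⇒  m = 168² − 40·673 = 1304
m = 1304 > 0,  v_rel·d = 168 > 0  ⇒  inside

inside=yes margin=1304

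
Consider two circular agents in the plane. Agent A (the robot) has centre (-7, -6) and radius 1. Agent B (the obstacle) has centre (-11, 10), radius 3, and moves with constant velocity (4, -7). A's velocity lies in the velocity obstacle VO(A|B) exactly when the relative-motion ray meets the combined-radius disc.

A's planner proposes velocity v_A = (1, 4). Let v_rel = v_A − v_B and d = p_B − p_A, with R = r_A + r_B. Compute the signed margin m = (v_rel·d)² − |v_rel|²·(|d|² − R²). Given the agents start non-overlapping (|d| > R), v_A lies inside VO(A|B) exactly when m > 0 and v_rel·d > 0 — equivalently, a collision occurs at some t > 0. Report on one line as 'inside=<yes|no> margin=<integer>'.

d = (-4, 16),  |d|² = 272;  R = 1+3 = 4,  c = 272−4² = 256
v_rel = (-3, 11),  |v_rel|² = 130;  v_rel·d = (-3)·(-4) + (11)·(16) = 188
130·t² − 376·t + 256 = 0  ⇒  m = 188² − 130·256 = 2064
m = 2064 > 0,  v_rel·d = 188 > 0  ⇒  inside

inside=yes margin=2064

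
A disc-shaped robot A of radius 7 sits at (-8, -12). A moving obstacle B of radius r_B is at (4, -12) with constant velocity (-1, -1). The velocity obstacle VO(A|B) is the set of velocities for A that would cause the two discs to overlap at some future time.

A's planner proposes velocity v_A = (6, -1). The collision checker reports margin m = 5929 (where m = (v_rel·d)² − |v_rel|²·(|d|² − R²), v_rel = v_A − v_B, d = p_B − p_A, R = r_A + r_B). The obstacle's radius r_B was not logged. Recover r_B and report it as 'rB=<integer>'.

m = 5929
d = (12, 0);  v_rel = (7, 0),  |v_rel|² = 49
v_rel×d = (7)·(0) − (0)·(12) = 0
since m = R²·49 − 0²:  R² = (0 + 5929) / 49 = 121
R = √121 = 11  ⇒  r_B = 11 − 7 = 4

rB=4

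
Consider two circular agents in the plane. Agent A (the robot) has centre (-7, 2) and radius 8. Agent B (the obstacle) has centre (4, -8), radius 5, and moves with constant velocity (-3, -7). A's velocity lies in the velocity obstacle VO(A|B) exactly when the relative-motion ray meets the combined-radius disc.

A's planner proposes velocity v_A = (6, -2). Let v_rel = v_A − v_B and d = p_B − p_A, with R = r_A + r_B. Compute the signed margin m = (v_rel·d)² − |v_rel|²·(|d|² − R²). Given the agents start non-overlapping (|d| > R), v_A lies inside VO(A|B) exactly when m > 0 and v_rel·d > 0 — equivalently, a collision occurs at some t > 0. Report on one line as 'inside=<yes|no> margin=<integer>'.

d = (11, -10),  |d|² = 221;  R = 8+5 = 13,  c = 221−13² = 52
v_rel = (9, 5),  |v_rel|² = 106;  v_rel·d = (9)·(11) + (5)·(-10) = 49
106·t² − 98·t + 52 = 0  ⇒  m = 49² − 106·52 = -3111
m = -3111 < 0,  v_rel·d = 49 > 0  ⇒  outside

inside=no margin=-3111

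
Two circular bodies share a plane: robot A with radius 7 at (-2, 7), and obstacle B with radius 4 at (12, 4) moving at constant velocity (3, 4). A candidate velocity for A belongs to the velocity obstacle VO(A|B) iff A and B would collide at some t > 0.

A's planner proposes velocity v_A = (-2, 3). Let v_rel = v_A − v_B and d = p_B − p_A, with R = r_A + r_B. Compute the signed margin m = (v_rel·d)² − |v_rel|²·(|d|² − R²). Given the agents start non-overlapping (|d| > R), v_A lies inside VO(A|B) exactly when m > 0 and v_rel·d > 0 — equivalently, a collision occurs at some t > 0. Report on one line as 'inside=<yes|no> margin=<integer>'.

d = (14, -3),  |d|² = 205;  R = 7+4 = 11,  c = 205−11² = 84
v_rel = (-5, -1),  |v_rel|² = 26;  v_rel·d = (-5)·(14) + (-1)·(-3) = -67
26·t² + 134·t + 84 = 0  ⇒  m = (-67)² − 26·84 = 2305
m = 2305 > 0,  v_rel·d = -67 < 0  ⇒  outside

inside=no margin=2305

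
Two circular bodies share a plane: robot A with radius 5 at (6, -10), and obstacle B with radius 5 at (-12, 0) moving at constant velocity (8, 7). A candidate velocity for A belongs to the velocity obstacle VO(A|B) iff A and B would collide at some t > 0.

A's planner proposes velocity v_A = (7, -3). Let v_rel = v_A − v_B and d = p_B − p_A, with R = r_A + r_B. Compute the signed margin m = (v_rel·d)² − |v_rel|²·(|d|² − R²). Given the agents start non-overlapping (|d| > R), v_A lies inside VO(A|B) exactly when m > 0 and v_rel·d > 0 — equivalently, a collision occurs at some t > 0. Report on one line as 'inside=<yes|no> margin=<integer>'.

d = (-18, 10),  |d|² = 424;  R = 5+5 = 10,  c = 424−10² = 324
v_rel = (-1, -10),  |v_rel|² = 101;  v_rel·d = (-1)·(-18) + (-10)·(10) = -82
101·t² + 164·t + 324 = 0  ⇒  m = (-82)² − 101·324 = -26000
m = -26000 < 0,  v_rel·d = -82 < 0  ⇒  outside

inside=no margin=-26000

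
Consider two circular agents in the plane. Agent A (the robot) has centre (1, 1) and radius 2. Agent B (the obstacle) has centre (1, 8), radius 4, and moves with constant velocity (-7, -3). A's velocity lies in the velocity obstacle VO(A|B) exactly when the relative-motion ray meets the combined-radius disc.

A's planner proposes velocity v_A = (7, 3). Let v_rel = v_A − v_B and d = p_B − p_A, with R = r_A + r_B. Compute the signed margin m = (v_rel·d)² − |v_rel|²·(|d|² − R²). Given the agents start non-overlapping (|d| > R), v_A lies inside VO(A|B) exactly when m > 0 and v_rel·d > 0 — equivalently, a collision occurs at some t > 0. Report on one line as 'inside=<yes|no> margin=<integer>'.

d = (0, 7),  |d|² = 49;  R = 2+4 = 6,  c = 49−6² = 13
v_rel = (14, 6),  |v_rel|² = 232;  v_rel·d = (14)·(0) + (6)·(7) = 42
232·t² − 84·t + 13 = 0  ⇒  m = 42² − 232·13 = -1252
m = -1252 < 0,  v_rel·d = 42 > 0  ⇒  outside

inside=no margin=-1252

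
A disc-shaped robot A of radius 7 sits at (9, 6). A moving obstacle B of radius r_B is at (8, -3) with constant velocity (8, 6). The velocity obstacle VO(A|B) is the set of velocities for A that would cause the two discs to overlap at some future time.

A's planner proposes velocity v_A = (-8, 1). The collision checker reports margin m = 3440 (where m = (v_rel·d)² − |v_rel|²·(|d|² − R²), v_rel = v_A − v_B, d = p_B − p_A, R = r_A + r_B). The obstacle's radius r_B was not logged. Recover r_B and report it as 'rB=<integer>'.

m = 3440
d = (-1, -9);  v_rel = (-16, -5),  |v_rel|² = 281
v_rel×d = (-16)·(-9) − (-5)·(-1) = 139
since m = R²·281 − 139²:  R² = (19321 + 3440) / 281 = 81
R = √81 = 9  ⇒  r_B = 9 − 7 = 2

rB=2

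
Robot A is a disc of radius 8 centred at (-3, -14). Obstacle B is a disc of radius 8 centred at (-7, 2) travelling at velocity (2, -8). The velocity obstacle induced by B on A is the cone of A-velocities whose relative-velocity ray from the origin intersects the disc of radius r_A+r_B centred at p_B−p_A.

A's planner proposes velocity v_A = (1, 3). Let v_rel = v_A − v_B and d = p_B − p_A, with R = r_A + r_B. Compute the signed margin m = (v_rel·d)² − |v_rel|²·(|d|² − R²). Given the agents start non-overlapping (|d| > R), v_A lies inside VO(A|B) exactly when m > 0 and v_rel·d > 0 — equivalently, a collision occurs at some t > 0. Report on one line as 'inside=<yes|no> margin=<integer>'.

d = (-4, 16),  |d|² = 272;  R = 8+8 = 16,  c = 272−16² = 16
v_rel = (-1, 11),  |v_rel|² = 122;  v_rel·d = (-1)·(-4) + (11)·(16) = 180
122·t² − 360·t + 16 = 0  ⇒  m = 180² − 122·16 = 30448
m = 30448 > 0,  v_rel·d = 180 > 0  ⇒  inside

inside=yes margin=30448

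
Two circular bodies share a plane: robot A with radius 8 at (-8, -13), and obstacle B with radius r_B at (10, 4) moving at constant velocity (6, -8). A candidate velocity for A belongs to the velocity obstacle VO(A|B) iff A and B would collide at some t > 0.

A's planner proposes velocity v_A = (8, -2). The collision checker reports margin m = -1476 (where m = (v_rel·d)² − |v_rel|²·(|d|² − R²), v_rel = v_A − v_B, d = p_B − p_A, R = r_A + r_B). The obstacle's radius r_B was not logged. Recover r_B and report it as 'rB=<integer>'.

m = -1476
d = (18, 17);  v_rel = (2, 6),  |v_rel|² = 40
v_rel×d = (2)·(17) − (6)·(18) = -74
since m = R²·40 − (-74)²:  R² = (5476 + -1476) / 40 = 100
R = √100 = 10  ⇒  r_B = 10 − 8 = 2

rB=2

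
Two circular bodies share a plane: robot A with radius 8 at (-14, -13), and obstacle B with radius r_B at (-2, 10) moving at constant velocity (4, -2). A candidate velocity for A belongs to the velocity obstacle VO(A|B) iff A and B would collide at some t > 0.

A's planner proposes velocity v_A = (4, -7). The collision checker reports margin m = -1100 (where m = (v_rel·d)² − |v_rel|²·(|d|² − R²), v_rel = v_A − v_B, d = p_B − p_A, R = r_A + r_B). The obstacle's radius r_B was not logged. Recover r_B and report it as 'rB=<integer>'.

m = -1100
d = (12, 23);  v_rel = (0, -5),  |v_rel|² = 25
v_rel×d = (0)·(23) − (-5)·(12) = 60
since m = R²·25 − 60²:  R² = (3600 + -1100) / 25 = 100
R = √100 = 10  ⇒  r_B = 10 − 8 = 2

rB=2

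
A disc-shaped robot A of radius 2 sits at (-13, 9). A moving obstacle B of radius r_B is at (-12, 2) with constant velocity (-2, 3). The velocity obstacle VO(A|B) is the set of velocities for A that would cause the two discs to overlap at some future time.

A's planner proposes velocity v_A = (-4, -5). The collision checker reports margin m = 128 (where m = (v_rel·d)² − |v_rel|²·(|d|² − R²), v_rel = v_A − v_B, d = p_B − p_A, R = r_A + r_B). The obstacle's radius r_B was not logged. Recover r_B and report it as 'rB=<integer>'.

m = 128
d = (1, -7);  v_rel = (-2, -8),  |v_rel|² = 68
v_rel×d = (-2)·(-7) − (-8)·(1) = 22
since m = R²·68 − 22²:  R² = (484 + 128) / 68 = 9
R = √9 = 3  ⇒  r_B = 3 − 2 = 1

rB=1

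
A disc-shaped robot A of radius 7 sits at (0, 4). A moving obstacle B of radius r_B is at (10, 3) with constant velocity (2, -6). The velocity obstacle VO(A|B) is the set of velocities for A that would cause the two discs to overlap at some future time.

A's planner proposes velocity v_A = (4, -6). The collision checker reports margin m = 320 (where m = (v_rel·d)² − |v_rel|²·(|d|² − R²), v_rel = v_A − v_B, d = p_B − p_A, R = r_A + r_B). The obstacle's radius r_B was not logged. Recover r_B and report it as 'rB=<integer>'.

m = 320
d = (10, -1);  v_rel = (2, 0),  |v_rel|² = 4
v_rel×d = (2)·(-1) − (0)·(10) = -2
since m = R²·4 − (-2)²:  R² = (4 + 320) / 4 = 81
R = √81 = 9  ⇒  r_B = 9 − 7 = 2

rB=2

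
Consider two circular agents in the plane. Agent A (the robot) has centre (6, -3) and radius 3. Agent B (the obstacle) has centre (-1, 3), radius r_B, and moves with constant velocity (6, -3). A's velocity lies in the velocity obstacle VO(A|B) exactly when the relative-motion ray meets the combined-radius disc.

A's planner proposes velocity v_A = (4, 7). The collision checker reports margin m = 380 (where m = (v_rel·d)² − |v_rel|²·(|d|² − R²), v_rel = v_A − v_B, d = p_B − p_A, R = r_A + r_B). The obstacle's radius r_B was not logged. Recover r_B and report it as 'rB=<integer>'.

m = 380
d = (-7, 6);  v_rel = (-2, 10),  |v_rel|² = 104
v_rel×d = (-2)·(6) − (10)·(-7) = 58
since m = R²·104 − 58²:  R² = (3364 + 380) / 104 = 36
R = √36 = 6  ⇒  r_B = 6 − 3 = 3

rB=3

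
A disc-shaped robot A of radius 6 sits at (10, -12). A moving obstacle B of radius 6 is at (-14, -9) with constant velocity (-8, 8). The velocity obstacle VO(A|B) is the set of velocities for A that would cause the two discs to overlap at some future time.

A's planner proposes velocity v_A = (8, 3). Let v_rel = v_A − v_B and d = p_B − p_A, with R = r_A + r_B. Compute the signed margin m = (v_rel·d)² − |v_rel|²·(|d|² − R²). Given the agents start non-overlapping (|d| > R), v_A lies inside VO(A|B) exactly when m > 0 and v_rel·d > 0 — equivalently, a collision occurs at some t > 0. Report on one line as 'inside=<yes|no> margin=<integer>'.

d = (-24, 3),  |d|² = 585;  R = 6+6 = 12,  c = 585−12² = 441
v_rel = (16, -5),  |v_rel|² = 281;  v_rel·d = (16)·(-24) + (-5)·(3) = -399
281·t² + 798·t + 441 = 0  ⇒  m = (-399)² − 281·441 = 35280
m = 35280 > 0,  v_rel·d = -399 < 0  ⇒  outside

inside=no margin=35280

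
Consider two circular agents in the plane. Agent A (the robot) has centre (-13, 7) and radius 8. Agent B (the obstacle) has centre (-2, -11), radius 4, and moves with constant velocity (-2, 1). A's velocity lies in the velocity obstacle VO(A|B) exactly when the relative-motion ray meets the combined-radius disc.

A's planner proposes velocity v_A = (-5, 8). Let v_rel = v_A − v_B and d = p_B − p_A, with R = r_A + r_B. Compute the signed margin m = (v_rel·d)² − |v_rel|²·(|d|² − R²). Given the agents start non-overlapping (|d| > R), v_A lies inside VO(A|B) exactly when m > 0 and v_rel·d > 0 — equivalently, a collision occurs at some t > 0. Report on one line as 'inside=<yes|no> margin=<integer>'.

d = (11, -18),  |d|² = 445;  R = 8+4 = 12,  c = 445−12² = 301
v_rel = (-3, 7),  |v_rel|² = 58;  v_rel·d = (-3)·(11) + (7)·(-18) = -159
58·t² + 318·t + 301 = 0  ⇒  m = (-159)² − 58·301 = 7823
m = 7823 > 0,  v_rel·d = -159 < 0  ⇒  outside

inside=no margin=7823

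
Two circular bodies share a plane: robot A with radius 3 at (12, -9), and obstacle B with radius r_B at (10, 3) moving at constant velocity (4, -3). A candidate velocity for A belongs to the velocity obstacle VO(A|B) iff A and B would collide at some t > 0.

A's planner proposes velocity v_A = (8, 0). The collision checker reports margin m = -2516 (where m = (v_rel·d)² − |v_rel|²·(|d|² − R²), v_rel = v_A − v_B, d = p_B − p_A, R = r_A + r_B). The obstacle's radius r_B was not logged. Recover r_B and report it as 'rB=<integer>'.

m = -2516
d = (-2, 12);  v_rel = (4, 3),  |v_rel|² = 25
v_rel×d = (4)·(12) − (3)·(-2) = 54
since m = R²·25 − 54²:  R² = (2916 + -2516) / 25 = 16
R = √16 = 4  ⇒  r_B = 4 − 3 = 1

rB=1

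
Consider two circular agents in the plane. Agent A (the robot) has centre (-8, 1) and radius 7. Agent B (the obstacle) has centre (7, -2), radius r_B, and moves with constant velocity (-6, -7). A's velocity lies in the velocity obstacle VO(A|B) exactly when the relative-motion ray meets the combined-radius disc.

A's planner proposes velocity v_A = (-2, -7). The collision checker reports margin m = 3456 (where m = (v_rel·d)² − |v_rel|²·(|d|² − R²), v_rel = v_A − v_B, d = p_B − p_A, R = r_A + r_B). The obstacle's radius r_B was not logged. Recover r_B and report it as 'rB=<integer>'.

m = 3456
d = (15, -3);  v_rel = (4, 0),  |v_rel|² = 16
v_rel×d = (4)·(-3) − (0)·(15) = -12
since m = R²·16 − (-12)²:  R² = (144 + 3456) / 16 = 225
R = √225 = 15  ⇒  r_B = 15 − 7 = 8

rB=8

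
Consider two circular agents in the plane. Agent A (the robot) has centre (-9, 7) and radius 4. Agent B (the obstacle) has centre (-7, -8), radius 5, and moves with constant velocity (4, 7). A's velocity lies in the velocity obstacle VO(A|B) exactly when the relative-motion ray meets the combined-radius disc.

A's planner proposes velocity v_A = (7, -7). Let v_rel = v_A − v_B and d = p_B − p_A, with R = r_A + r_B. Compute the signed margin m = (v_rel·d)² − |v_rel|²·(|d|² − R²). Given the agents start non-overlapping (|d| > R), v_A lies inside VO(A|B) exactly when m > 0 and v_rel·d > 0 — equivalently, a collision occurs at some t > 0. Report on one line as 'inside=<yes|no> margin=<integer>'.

d = (2, -15),  |d|² = 229;  R = 4+5 = 9,  c = 229−9² = 148
v_rel = (3, -14),  |v_rel|² = 205;  v_rel·d = (3)·(2) + (-14)·(-15) = 216
205·t² − 432·t + 148 = 0  ⇒  m = 216² − 205·148 = 16316
m = 16316 > 0,  v_rel·d = 216 > 0  ⇒  inside

inside=yes margin=16316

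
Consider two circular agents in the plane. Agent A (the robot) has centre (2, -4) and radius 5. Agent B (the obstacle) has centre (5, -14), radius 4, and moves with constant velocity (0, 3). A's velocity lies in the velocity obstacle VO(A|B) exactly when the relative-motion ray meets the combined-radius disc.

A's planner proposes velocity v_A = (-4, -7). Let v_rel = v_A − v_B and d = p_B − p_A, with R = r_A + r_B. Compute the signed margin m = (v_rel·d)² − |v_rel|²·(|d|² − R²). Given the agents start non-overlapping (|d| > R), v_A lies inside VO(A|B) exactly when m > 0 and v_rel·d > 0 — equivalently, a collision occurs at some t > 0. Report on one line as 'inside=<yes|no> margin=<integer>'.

d = (3, -10),  |d|² = 109;  R = 5+4 = 9,  c = 109−9² = 28
v_rel = (-4, -10),  |v_rel|² = 116;  v_rel·d = (-4)·(3) + (-10)·(-10) = 88
116·t² − 176·t + 28 = 0  ⇒  m = 88² − 116·28 = 4496
m = 4496 > 0,  v_rel·d = 88 > 0  ⇒  inside

inside=yes margin=4496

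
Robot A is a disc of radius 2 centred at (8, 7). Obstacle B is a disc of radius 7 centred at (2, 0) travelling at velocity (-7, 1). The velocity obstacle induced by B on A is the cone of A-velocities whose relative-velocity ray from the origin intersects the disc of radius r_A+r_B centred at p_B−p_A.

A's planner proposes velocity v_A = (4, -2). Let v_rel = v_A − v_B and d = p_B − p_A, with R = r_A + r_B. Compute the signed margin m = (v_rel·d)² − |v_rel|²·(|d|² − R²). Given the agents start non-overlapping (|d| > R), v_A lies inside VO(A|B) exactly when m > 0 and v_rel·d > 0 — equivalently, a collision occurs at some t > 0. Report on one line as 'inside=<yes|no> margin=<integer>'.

d = (-6, -7),  |d|² = 85;  R = 2+7 = 9,  c = 85−9² = 4
v_rel = (11, -3),  |v_rel|² = 130;  v_rel·d = (11)·(-6) + (-3)·(-7) = -45
130·t² + 90·t + 4 = 0  ⇒  m = (-45)² − 130·4 = 1505
m = 1505 > 0,  v_rel·d = -45 < 0  ⇒  outside

inside=no margin=1505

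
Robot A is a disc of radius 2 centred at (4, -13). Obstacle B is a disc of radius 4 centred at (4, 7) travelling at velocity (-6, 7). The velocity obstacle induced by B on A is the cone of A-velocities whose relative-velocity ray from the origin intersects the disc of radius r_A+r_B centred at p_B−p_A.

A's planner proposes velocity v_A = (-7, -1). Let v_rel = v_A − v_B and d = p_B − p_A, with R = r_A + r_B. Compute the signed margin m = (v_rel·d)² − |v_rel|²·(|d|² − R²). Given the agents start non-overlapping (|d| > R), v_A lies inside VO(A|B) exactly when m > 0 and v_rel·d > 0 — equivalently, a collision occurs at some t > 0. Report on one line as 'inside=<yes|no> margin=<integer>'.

d = (0, 20),  |d|² = 400;  R = 2+4 = 6,  c = 400−6² = 364
v_rel = (-1, -8),  |v_rel|² = 65;  v_rel·d = (-1)·(0) + (-8)·(20) = -160
65·t² + 320·t + 364 = 0  ⇒  m = (-160)² − 65·364 = 1940
m = 1940 > 0,  v_rel·d = -160 < 0  ⇒  outside

inside=no margin=1940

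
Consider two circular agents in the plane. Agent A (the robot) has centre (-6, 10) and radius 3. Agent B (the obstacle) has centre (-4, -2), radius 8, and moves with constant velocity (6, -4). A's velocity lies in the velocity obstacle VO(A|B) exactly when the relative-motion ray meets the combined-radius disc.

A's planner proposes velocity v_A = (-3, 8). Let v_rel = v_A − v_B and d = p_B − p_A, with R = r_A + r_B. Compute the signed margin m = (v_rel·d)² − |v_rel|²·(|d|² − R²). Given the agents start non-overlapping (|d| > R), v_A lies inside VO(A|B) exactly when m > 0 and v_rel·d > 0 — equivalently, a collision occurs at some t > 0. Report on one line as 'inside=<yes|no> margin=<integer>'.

d = (2, -12),  |d|² = 148;  R = 3+8 = 11,  c = 148−11² = 27
v_rel = (-9, 12),  |v_rel|² = 225;  v_rel·d = (-9)·(2) + (12)·(-12) = -162
225·t² + 324·t + 27 = 0  ⇒  m = (-162)² − 225·27 = 20169
m = 20169 > 0,  v_rel·d = -162 < 0  ⇒  outside

inside=no margin=20169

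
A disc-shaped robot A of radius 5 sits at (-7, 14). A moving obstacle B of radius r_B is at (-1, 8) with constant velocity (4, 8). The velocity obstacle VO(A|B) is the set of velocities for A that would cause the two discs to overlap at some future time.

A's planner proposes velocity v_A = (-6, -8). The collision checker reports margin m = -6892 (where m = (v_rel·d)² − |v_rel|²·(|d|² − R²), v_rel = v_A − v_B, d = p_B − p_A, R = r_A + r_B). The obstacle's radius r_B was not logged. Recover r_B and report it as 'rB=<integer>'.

m = -6892
d = (6, -6);  v_rel = (-10, -16),  |v_rel|² = 356
v_rel×d = (-10)·(-6) − (-16)·(6) = 156
since m = R²·356 − 156²:  R² = (24336 + -6892) / 356 = 49
R = √49 = 7  ⇒  r_B = 7 − 5 = 2

rB=2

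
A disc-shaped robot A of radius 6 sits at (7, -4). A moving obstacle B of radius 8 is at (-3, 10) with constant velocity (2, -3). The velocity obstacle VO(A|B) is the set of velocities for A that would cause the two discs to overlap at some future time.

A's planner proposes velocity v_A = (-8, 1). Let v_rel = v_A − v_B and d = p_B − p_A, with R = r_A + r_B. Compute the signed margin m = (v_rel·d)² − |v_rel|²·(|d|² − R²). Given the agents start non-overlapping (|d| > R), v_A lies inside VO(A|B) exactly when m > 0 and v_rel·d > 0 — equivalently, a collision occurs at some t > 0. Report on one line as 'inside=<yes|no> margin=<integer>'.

d = (-10, 14),  |d|² = 296;  R = 6+8 = 14,  c = 296−14² = 100
v_rel = (-10, 4),  |v_rel|² = 116;  v_rel·d = (-10)·(-10) + (4)·(14) = 156
116·t² − 312·t + 100 = 0  ⇒  m = 156² − 116·100 = 12736
m = 12736 > 0,  v_rel·d = 156 > 0  ⇒  inside

inside=yes margin=12736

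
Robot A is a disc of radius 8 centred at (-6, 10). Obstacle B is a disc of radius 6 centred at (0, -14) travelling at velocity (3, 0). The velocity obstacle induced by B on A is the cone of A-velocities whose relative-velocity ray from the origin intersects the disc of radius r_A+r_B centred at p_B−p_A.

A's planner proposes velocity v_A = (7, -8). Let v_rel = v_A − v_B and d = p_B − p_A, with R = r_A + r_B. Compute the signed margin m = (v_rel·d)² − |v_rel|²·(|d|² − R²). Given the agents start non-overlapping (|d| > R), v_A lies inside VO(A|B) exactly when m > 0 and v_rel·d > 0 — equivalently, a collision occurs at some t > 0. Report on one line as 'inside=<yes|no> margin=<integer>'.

d = (6, -24),  |d|² = 612;  R = 8+6 = 14,  c = 612−14² = 416
v_rel = (4, -8),  |v_rel|² = 80;  v_rel·d = (4)·(6) + (-8)·(-24) = 216
80·t² − 432·t + 416 = 0  ⇒  m = 216² − 80·416 = 13376
m = 13376 > 0,  v_rel·d = 216 > 0  ⇒  inside

inside=yes margin=13376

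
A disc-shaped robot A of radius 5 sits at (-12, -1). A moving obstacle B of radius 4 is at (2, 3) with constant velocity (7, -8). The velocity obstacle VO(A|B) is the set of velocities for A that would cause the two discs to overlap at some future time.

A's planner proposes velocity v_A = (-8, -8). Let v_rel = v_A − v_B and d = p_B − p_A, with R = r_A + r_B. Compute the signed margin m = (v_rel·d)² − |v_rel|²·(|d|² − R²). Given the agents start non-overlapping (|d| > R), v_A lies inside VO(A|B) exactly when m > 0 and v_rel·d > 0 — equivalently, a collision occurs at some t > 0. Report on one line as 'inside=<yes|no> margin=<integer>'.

d = (14, 4),  |d|² = 212;  R = 5+4 = 9,  c = 212−9² = 131
v_rel = (-15, 0),  |v_rel|² = 225;  v_rel·d = (-15)·(14) + (0)·(4) = -210
225·t² + 420·t + 131 = 0  ⇒  m = (-210)² − 225·131 = 14625
m = 14625 > 0,  v_rel·d = -210 < 0  ⇒  outside

inside=no margin=14625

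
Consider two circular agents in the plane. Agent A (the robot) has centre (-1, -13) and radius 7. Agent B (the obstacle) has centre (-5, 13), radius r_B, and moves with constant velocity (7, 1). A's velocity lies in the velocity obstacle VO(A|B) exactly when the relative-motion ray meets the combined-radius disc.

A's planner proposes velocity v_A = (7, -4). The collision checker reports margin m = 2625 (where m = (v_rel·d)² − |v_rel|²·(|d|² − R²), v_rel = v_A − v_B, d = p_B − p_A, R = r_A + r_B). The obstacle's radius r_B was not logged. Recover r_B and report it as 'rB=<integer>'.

m = 2625
d = (-4, 26);  v_rel = (0, -5),  |v_rel|² = 25
v_rel×d = (0)·(26) − (-5)·(-4) = -20
since m = R²·25 − (-20)²:  R² = (400 + 2625) / 25 = 121
R = √121 = 11  ⇒  r_B = 11 − 7 = 4

rB=4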